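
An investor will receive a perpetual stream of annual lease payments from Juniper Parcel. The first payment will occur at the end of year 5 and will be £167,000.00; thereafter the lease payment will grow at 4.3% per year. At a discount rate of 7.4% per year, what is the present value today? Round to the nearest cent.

Value at end of year 4: C₁ / (r − g) = £167,000.00 / (0.074 − 0.043) = £5,387,096.7742
Discount to today: PV = £5,387,096.7742 / (1 + 0.074)^4 = £5,387,096.7742 / 1.330507 = £4,048,905.60

£4048905.60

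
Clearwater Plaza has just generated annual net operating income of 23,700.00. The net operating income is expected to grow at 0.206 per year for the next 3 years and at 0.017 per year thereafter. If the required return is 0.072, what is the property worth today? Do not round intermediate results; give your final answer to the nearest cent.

D_1 = 28582.20000
D_2 = 34470.13320
D_3 = 41570.98064
Terminal value at year 3: TV = D_3×(1+g_2)/(r−g_2) = 42277.68731/0.055 = 768685.22382
P_0 = D_1/(1+r)^1 + D_2/(1+r)^2 + D_3/(1+r)^3 + TV/(1+r)^3
    = 26662.50000 + 29995.31250 + 33744.72656 + 623970.67116 = 714373.21023

714373.21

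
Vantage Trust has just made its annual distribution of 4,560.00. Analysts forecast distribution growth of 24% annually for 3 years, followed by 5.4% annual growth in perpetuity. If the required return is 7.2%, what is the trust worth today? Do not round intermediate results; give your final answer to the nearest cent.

431684.04

D_1 = 5654.40000
D_2 = 7011.45600
D_3 = 8694.20544
Terminal value at year 3: TV = D_3×(1+g_2)/(r−g_2) = 9163.69253/0.018 = 509094.02965
P_0 = D_1/(1+r)^1 + D_2/(1+r)^2 + D_3/(1+r)^3 + TV/(1+r)^3
    = 5274.62687 + 6101.24749 + 7057.41315 + 413250.74754 = 431684.03505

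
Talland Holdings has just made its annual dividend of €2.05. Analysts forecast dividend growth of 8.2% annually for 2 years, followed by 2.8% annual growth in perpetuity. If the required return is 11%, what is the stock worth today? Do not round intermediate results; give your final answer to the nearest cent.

€28.37

D_1 = 2.21810
D_2 = 2.39998
Terminal value at year 2: TV = D_2×(1+g_2)/(r−g_2) = 2.46718/0.082 = 30.08761
P_0 = D_1/(1+r)^1 + D_2/(1+r)^2 + TV/(1+r)^2
    = 1.99829 + 1.94788 + 24.41978 = 28.36595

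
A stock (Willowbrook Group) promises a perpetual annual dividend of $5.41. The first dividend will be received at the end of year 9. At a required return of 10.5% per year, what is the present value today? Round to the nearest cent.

$23.18

Value at end of year 8: C / r = $5.41 / 0.105 = $51.5238
Discount to today: PV = $51.5238 / (1 + 0.105)^8 = $51.5238 / 2.222789 = $23.18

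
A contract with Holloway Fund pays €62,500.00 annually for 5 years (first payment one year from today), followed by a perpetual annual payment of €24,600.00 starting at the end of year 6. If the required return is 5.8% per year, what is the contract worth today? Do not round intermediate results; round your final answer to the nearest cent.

PV of 5-year annuity: €62,500.00 × [1 − (1+0.058)^−5] / 0.058 = 264711.35987
Perpetuity value at year 5: €24,600.00 / 0.058 = 424137.93103
PV of perpetuity: 424137.93103 / (1+0.058)^5 = 319947.53979
Total PV = 264711.35987 + 319947.53979 = 584658.89966

€584658.90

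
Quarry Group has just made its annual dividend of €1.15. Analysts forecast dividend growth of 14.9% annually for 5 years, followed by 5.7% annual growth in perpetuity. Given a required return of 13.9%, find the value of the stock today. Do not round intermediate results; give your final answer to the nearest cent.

D_1 = 1.32135
D_2 = 1.51823
D_3 = 1.74445
D_4 = 2.00437
D_5 = 2.30302
Terminal value at year 5: TV = D_5×(1+g_2)/(r−g_2) = 2.43429/0.082 = 29.68651
P_0 = D_1/(1+r)^1 + D_2/(1+r)^2 + D_3/(1+r)^3 + D_4/(1+r)^4 + D_5/(1+r)^5 + TV/(1+r)^5
    = 1.16010 + 1.17028 + 1.18056 + 1.19092 + 1.20138 + 15.48604 = 21.38928

€21.39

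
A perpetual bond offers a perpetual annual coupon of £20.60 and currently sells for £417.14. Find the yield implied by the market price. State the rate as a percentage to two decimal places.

P = C/r ⇒ r = C/P = £20.60/£417.14 = 0.049384

4.94%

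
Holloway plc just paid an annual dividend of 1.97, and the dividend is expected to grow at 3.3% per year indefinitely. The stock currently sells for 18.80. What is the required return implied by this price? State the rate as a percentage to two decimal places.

D₁ = 1.97 × 1.033 = 2.0350
P = D₁/(r − g) ⇒ r = D₁/P + g = 2.0350/18.80 + 0.033 = 0.108245 + 0.033 = 0.141245

14.12%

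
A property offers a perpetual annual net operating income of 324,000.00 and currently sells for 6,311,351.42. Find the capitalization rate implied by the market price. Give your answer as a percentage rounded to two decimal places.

P = C/r ⇒ r = C/P = 324,000.00/6,311,351.42 = 0.051336

5.13%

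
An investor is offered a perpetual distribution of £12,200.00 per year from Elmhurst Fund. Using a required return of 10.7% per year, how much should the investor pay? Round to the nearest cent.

£114018.69

Level perpetuity: PV = C / r = £12,200.00 / 0.107 = £114,018.69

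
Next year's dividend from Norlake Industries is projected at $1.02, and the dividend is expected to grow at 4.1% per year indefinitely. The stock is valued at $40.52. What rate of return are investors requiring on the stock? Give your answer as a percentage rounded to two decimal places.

6.62%

P = D₁/(r − g) ⇒ r = D₁/P + g = $1.0200/$40.52 + 0.041 = 0.025173 + 0.041 = 0.066173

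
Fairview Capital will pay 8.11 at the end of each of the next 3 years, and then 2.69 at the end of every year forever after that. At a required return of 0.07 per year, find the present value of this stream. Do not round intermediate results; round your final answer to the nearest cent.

52.65

PV of 3-year annuity: 8.11 × [1 − (1+0.07)^−3] / 0.07 = 21.28320
Perpetuity value at year 3: 2.69 / 0.07 = 38.42857
PV of perpetuity: 38.42857 / (1+0.07)^3 = 31.36916
Total PV = 21.28320 + 31.36916 = 52.65236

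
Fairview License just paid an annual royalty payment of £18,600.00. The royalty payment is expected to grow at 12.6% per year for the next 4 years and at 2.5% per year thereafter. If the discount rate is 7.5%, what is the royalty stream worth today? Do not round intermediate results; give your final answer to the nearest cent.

£542625.18

D_1 = 20943.60000
D_2 = 23582.49360
D_3 = 26553.88779
D_4 = 29899.67766
Terminal value at year 4: TV = D_4×(1+g_2)/(r−g_2) = 30647.16960/0.05 = 612943.39194
P_0 = D_1/(1+r)^1 + D_2/(1+r)^2 + D_3/(1+r)^3 + D_4/(1+r)^4 + TV/(1+r)^4
    = 19482.41860 + 20406.70079 + 21374.83264 + 22388.89447 + 458972.33661 = 542625.18311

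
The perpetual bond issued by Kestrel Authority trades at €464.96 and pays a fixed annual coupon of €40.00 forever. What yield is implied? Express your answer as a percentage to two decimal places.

8.60%

P = C/r ⇒ r = C/P = €40.00/€464.96 = 0.086029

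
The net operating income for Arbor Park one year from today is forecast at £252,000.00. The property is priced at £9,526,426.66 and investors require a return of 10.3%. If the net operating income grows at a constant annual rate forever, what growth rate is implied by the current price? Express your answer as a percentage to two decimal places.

P = D₁/(r−g) ⇒ g = r − D₁/P = 0.103 − £252,000.00/£9,526,426.66 = 0.076547

7.65%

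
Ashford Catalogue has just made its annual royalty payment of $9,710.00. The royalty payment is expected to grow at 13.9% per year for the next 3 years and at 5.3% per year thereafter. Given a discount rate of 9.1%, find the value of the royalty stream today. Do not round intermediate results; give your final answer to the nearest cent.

D_1 = 11059.69000
D_2 = 12596.98691
D_3 = 14347.96809
Terminal value at year 3: TV = D_3×(1+g_2)/(r−g_2) = 15108.41040/0.038 = 397589.74735
P_0 = D_1/(1+r)^1 + D_2/(1+r)^2 + D_3/(1+r)^3 + TV/(1+r)^3
    = 10137.20440 + 10583.20423 + 11048.82641 + 306168.79501 = 337938.03005

$337938.03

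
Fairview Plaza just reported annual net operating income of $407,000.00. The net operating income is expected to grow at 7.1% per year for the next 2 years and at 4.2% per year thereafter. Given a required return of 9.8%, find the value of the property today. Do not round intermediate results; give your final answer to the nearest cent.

$7989460.04

D_1 = 435897.00000
D_2 = 466845.68700
Terminal value at year 2: TV = D_2×(1+g_2)/(r−g_2) = 486453.20585/0.056 = 8686664.39025
P_0 = D_1/(1+r)^1 + D_2/(1+r)^2 + TV/(1+r)^2
    = 396991.80328 + 387229.70976 + 7205238.52795 = 7989460.04098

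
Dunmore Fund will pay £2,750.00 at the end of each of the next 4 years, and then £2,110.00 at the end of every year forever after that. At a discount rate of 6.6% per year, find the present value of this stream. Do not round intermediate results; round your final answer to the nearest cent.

£34157.23

PV of 4-year annuity: £2,750.00 × [1 − (1+0.066)^−4] / 0.066 = 9399.56633
Perpetuity value at year 4: £2,110.00 / 0.066 = 31969.69697
PV of perpetuity: 31969.69697 / (1+0.066)^4 = 24757.66608
Total PV = 9399.56633 + 24757.66608 = 34157.23241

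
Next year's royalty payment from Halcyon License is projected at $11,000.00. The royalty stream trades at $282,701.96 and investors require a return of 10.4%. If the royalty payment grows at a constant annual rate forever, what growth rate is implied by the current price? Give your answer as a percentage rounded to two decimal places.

6.51%

P = D₁/(r−g) ⇒ g = r − D₁/P = 0.104 − $11,000.00/$282,701.96 = 0.065090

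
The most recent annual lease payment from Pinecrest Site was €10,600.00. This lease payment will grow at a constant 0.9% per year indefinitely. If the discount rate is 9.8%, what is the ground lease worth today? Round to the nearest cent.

€120173.03

D₁ = D₀ × (1 + g) = €10,600.00 × 1.009 = €10,695.4000
Growing perpetuity: P = D₁ / (r − g) = €10,695.4000 / (0.098 − 0.009) = €120,173.03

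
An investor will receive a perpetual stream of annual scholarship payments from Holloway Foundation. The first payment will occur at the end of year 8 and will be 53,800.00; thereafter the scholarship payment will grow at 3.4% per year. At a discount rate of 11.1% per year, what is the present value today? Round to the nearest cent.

334420.69

Value at end of year 7: C₁ / (r − g) = 53,800.00 / (0.111 − 0.034) = 698,701.2987
Discount to today: PV = 698,701.2987 / (1 + 0.111)^7 = 698,701.2987 / 2.089288 = 334,420.69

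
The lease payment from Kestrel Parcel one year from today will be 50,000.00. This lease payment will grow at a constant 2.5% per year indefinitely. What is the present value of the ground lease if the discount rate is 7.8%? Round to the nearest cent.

Growing perpetuity: P = D₁ / (r − g) = 50,000.0000 / (0.078 − 0.025) = 943,396.23

943396.23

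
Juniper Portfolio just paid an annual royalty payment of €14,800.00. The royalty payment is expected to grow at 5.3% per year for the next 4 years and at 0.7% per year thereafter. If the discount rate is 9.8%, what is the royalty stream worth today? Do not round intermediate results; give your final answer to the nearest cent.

D_1 = 15584.40000
D_2 = 16410.37320
D_3 = 17280.12298
D_4 = 18195.96950
Terminal value at year 4: TV = D_4×(1+g_2)/(r−g_2) = 18323.34128/0.091 = 201355.39873
P_0 = D_1/(1+r)^1 + D_2/(1+r)^2 + D_3/(1+r)^3 + D_4/(1+r)^4 + TV/(1+r)^4
    = 14193.44262 + 13611.74415 + 13053.88579 + 12518.89047 + 138533.21650 = 191911.17954

€191911.18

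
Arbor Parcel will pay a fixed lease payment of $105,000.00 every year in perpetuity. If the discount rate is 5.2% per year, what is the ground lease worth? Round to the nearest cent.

$2019230.77

Level perpetuity: PV = C / r = $105,000.00 / 0.052 = $2,019,230.77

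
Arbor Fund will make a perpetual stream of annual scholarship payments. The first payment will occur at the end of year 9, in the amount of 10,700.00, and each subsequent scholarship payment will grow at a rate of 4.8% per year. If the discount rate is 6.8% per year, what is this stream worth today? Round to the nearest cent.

316070.35

Value at end of year 8: C₁ / (r − g) = 10,700.00 / (0.068 − 0.048) = 535,000.0000
Discount to today: PV = 535,000.0000 / (1 + 0.068)^8 = 535,000.0000 / 1.692661 = 316,070.35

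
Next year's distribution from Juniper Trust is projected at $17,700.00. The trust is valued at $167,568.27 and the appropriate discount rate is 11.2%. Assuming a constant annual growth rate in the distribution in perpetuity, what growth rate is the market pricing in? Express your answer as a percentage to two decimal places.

P = D₁/(r−g) ⇒ g = r − D₁/P = 0.112 − $17,700.00/$167,568.27 = 0.006371

0.64%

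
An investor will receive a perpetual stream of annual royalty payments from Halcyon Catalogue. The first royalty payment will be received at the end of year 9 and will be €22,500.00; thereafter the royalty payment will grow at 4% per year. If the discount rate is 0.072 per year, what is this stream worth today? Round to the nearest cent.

€403157.05

Value at end of year 8: C₁ / (r − g) = €22,500.00 / (0.072 − 0.04) = €703,125.0000
Discount to today: PV = €703,125.0000 / (1 + 0.072)^8 = €703,125.0000 / 1.744047 = €403,157.05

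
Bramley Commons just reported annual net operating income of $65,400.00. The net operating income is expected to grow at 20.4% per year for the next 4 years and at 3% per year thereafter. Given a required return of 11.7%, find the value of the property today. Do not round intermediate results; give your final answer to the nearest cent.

D_1 = 78741.60000
D_2 = 94804.88640
D_3 = 114145.08323
D_4 = 137430.68020
Terminal value at year 4: TV = D_4×(1+g_2)/(r−g_2) = 141553.60061/0.087 = 1627052.88057
P_0 = D_1/(1+r)^1 + D_2/(1+r)^2 + D_3/(1+r)^3 + D_4/(1+r)^4 + TV/(1+r)^4
    = 70493.82274 + 75984.38906 + 81902.60020 + 88281.76423 + 1045174.90984 = 1361837.48607

$1361837.49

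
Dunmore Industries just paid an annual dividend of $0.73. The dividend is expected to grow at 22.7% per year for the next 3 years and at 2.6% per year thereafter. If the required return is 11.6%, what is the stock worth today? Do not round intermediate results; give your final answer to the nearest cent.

$13.72

D_1 = 0.89571
D_2 = 1.09904
D_3 = 1.34852
Terminal value at year 3: TV = D_3×(1+g_2)/(r−g_2) = 1.38358/0.09 = 15.37310
P_0 = D_1/(1+r)^1 + D_2/(1+r)^2 + D_3/(1+r)^3 + TV/(1+r)^3
    = 0.80261 + 0.88244 + 0.97021 + 11.06035 = 13.71560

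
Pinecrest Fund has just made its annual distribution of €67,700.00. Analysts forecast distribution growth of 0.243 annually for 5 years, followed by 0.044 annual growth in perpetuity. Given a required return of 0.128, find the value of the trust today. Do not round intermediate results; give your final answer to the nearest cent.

D_1 = 84151.10000
D_2 = 104599.81730
D_3 = 130017.57290
D_4 = 161611.84312
D_5 = 200883.52100
Terminal value at year 5: TV = D_5×(1+g_2)/(r−g_2) = 209722.39592/0.084 = 2496695.18954
P_0 = D_1/(1+r)^1 + D_2/(1+r)^2 + D_3/(1+r)^3 + D_4/(1+r)^4 + D_5/(1+r)^5 + TV/(1+r)^5
    = 74602.03901 + 82207.74334 + 90588.85192 + 99824.41750 + 110001.55226 + 1367162.14956 = 1824386.75360

€1824386.75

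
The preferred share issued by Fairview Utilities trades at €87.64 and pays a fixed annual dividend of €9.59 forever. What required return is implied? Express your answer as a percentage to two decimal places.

P = C/r ⇒ r = C/P = €9.59/€87.64 = 0.109425

10.94%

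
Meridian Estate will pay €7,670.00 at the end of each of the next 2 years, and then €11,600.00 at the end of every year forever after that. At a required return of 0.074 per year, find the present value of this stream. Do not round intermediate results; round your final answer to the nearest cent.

€149690.45

PV of 2-year annuity: €7,670.00 × [1 − (1+0.074)^−2] / 0.074 = 13790.99348
Perpetuity value at year 2: €11,600.00 / 0.074 = 156756.75676
PV of perpetuity: 156756.75676 / (1+0.074)^2 = 135899.45240
Total PV = 13790.99348 + 135899.45240 = 149690.44588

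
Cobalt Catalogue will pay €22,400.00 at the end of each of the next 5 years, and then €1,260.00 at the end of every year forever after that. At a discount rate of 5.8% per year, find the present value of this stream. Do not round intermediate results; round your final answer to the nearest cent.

€111260.11

PV of 5-year annuity: €22,400.00 × [1 − (1+0.058)^−5] / 0.058 = 94872.55138
Perpetuity value at year 5: €1,260.00 / 0.058 = 21724.13793
PV of perpetuity: 21724.13793 / (1+0.058)^5 = 16387.55692
Total PV = 94872.55138 + 16387.55692 = 111260.10829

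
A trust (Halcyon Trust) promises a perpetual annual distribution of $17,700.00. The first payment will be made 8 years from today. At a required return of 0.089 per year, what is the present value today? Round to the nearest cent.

$109493.44

Value at end of year 7: C / r = $17,700.00 / 0.089 = $198,876.4045
Discount to today: PV = $198,876.4045 / (1 + 0.089)^7 = $198,876.4045 / 1.816332 = $109,493.44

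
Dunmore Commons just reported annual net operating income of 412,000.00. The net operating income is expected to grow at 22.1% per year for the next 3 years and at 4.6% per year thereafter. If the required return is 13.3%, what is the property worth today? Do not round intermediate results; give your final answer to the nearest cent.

D_1 = 503052.00000
D_2 = 614226.49200
D_3 = 749970.54673
Terminal value at year 3: TV = D_3×(1+g_2)/(r−g_2) = 784469.19188/0.087 = 9016887.26301
P_0 = D_1/(1+r)^1 + D_2/(1+r)^2 + D_3/(1+r)^3 + TV/(1+r)^3
    = 444000.00000 + 478485.43689 + 515649.35432 + 6199646.26001 = 7637781.05122

7637781.05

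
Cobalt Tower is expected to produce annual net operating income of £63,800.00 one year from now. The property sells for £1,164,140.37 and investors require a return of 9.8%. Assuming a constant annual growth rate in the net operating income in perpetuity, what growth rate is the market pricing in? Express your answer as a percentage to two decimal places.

4.32%

P = D₁/(r−g) ⇒ g = r − D₁/P = 0.098 − £63,800.00/£1,164,140.37 = 0.043196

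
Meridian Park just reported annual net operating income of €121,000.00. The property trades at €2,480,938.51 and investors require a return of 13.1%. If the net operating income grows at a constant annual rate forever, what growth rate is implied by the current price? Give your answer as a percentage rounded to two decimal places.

7.84%

P = D₀(1+g)/(r−g) ⇒ P(r−g) = D₀(1+g) ⇒ g(P+D₀) = P·r − D₀
g = (P·r − D₀)/(P + D₀) = (€2,480,938.51×0.131 − €121,000.00) / (€2,480,938.51 + €121,000.00) = 0.078404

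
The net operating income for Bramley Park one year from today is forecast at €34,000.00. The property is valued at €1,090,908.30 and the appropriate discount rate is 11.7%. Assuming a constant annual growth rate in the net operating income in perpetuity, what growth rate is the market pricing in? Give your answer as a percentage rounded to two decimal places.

P = D₁/(r−g) ⇒ g = r − D₁/P = 0.117 − €34,000.00/€1,090,908.30 = 0.085833

8.58%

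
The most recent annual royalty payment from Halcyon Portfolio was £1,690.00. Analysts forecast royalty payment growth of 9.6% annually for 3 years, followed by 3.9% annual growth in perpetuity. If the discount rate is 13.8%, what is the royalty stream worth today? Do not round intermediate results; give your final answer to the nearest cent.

D_1 = 1852.24000
D_2 = 2030.05504
D_3 = 2224.94032
Terminal value at year 3: TV = D_3×(1+g_2)/(r−g_2) = 2311.71300/0.099 = 23350.63633
P_0 = D_1/(1+r)^1 + D_2/(1+r)^2 + D_3/(1+r)^3 + TV/(1+r)^3
    = 1627.62742 + 1567.55681 + 1509.70322 + 15844.25903 = 20549.14647

£20549.15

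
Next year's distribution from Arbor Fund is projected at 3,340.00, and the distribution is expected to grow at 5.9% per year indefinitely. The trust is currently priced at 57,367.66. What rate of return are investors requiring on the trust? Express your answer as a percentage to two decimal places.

P = D₁/(r − g) ⇒ r = D₁/P + g = 3,340.0000/57,367.66 + 0.059 = 0.058221 + 0.059 = 0.117221

11.72%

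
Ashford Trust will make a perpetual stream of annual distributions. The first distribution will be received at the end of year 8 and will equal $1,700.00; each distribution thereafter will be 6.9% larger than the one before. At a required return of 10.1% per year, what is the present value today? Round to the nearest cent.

$27088.67

Value at end of year 7: C₁ / (r − g) = $1,700.00 / (0.101 − 0.069) = $53,125.0000
Discount to today: PV = $53,125.0000 / (1 + 0.101)^7 = $53,125.0000 / 1.961152 = $27,088.67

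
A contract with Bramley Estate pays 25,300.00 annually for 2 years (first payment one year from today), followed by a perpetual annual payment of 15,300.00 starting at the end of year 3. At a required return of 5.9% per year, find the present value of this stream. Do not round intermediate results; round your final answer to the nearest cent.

PV of 2-year annuity: 25,300.00 × [1 − (1+0.059)^−2] / 0.059 = 46449.91756
Perpetuity value at year 2: 15,300.00 / 0.059 = 259322.03390
PV of perpetuity: 259322.03390 / (1+0.059)^2 = 231231.76755
Total PV = 46449.91756 + 231231.76755 = 277681.68511

277681.69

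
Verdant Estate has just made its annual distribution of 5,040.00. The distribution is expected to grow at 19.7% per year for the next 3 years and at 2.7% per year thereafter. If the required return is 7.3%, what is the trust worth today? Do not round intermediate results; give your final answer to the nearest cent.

D_1 = 6032.88000
D_2 = 7221.35736
D_3 = 8643.96476
Terminal value at year 3: TV = D_3×(1+g_2)/(r−g_2) = 8877.35181/0.046 = 192985.90888
P_0 = D_1/(1+r)^1 + D_2/(1+r)^2 + D_3/(1+r)^3 + TV/(1+r)^3
    = 5622.44175 + 6272.19271 + 6997.03138 + 156216.33108 = 175107.99692

175108.00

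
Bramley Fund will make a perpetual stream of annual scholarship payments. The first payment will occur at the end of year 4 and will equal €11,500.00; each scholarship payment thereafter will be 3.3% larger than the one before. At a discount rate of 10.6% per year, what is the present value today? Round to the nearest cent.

€116441.98

Value at end of year 3: C₁ / (r − g) = €11,500.00 / (0.106 − 0.033) = €157,534.2466
Discount to today: PV = €157,534.2466 / (1 + 0.106)^3 = €157,534.2466 / 1.352899 = €116,441.98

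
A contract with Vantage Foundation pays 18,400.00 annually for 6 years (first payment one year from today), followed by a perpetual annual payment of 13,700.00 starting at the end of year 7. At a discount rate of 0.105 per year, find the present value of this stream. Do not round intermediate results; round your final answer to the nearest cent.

150649.43

PV of 6-year annuity: 18,400.00 × [1 − (1+0.105)^−6] / 0.105 = 78976.10073
Perpetuity value at year 6: 13,700.00 / 0.105 = 130476.19048
PV of perpetuity: 130476.19048 / (1+0.105)^6 = 71673.33286
Total PV = 78976.10073 + 71673.33286 = 150649.43360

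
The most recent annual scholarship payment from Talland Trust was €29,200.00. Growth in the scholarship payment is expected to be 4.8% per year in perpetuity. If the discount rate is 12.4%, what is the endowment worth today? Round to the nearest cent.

D₁ = D₀ × (1 + g) = €29,200.00 × 1.048 = €30,601.6000
Growing perpetuity: P = D₁ / (r − g) = €30,601.6000 / (0.124 − 0.048) = €402,652.63

€402652.63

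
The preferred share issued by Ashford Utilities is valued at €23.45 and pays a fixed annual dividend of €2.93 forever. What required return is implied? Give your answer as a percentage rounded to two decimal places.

12.49%

P = C/r ⇒ r = C/P = €2.93/€23.45 = 0.124947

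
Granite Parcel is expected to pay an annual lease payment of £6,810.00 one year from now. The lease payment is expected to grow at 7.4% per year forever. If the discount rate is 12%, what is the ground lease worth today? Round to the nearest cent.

Growing perpetuity: P = D₁ / (r − g) = £6,810.0000 / (0.12 − 0.074) = £148,043.48

£148043.48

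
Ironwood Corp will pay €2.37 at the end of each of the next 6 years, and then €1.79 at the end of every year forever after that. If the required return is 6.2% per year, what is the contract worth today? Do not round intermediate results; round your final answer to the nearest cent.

€31.71

PV of 6-year annuity: €2.37 × [1 − (1+0.062)^−6] / 0.062 = 11.58118
Perpetuity value at year 6: €1.79 / 0.062 = 28.87097
PV of perpetuity: 28.87097 / (1+0.062)^6 = 20.12400
Total PV = 11.58118 + 20.12400 = 31.70518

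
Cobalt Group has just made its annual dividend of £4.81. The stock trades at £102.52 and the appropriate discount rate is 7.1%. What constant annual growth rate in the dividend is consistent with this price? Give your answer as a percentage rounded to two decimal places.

2.30%

P = D₀(1+g)/(r−g) ⇒ P(r−g) = D₀(1+g) ⇒ g(P+D₀) = P·r − D₀
g = (P·r − D₀)/(P + D₀) = (£102.52×0.071 − £4.81) / (£102.52 + £4.81) = 0.023003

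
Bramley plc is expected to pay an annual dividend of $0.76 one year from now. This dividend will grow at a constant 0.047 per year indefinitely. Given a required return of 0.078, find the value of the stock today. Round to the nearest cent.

Growing perpetuity: P = D₁ / (r − g) = $0.7600 / (0.078 − 0.047) = $24.52

$24.52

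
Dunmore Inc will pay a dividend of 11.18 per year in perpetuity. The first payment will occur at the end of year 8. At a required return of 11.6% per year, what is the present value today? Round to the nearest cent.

44.70

Value at end of year 7: C / r = 11.18 / 0.116 = 96.3793
Discount to today: PV = 96.3793 / (1 + 0.116)^7 = 96.3793 / 2.156003 = 44.70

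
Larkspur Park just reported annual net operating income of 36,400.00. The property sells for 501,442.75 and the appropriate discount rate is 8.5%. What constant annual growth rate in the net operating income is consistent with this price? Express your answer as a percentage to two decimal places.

P = D₀(1+g)/(r−g) ⇒ P(r−g) = D₀(1+g) ⇒ g(P+D₀) = P·r − D₀
g = (P·r − D₀)/(P + D₀) = (501,442.75×0.085 − 36,400.00) / (501,442.75 + 36,400.00) = 0.011570

1.16%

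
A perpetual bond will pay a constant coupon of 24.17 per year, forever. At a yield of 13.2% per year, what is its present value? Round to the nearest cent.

Level perpetuity: PV = C / r = 24.17 / 0.132 = 183.11

183.11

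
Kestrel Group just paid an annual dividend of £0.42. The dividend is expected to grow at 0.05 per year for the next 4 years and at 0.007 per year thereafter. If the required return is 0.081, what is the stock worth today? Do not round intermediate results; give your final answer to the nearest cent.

D_1 = 0.44100
D_2 = 0.46305
D_3 = 0.48620
D_4 = 0.51051
Terminal value at year 4: TV = D_4×(1+g_2)/(r−g_2) = 0.51409/0.074 = 6.94711
P_0 = D_1/(1+r)^1 + D_2/(1+r)^2 + D_3/(1+r)^3 + D_4/(1+r)^4 + TV/(1+r)^4
    = 0.40796 + 0.39626 + 0.38489 + 0.37386 + 5.08747 = 6.65043

£6.65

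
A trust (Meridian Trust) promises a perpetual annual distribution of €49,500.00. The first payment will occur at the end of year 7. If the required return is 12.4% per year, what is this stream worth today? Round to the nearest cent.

Value at end of year 6: C / r = €49,500.00 / 0.124 = €399,193.5484
Discount to today: PV = €399,193.5484 / (1 + 0.124)^6 = €399,193.5484 / 2.016498 = €197,963.74

€197963.74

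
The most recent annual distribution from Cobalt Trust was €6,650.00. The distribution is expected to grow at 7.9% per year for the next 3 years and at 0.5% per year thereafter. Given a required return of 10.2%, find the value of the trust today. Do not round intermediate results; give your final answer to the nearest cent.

D_1 = 7175.35000
D_2 = 7742.20265
D_3 = 8353.83666
Terminal value at year 3: TV = D_3×(1+g_2)/(r−g_2) = 8395.60584/0.097 = 86552.63755
P_0 = D_1/(1+r)^1 + D_2/(1+r)^2 + D_3/(1+r)^3 + TV/(1+r)^3
    = 6511.20690 + 6375.31056 + 6242.25054 + 64674.86387 = 83803.63188

€83803.63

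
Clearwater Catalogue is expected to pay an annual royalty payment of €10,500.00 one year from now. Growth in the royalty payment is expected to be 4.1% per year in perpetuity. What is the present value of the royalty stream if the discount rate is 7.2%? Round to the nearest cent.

€338709.68

Growing perpetuity: P = D₁ / (r − g) = €10,500.0000 / (0.072 − 0.041) = €338,709.68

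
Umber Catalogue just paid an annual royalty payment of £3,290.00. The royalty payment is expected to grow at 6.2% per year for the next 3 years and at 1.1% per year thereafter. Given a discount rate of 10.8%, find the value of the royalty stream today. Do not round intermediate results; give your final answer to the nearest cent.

D_1 = 3493.98000
D_2 = 3710.60676
D_3 = 3940.66438
Terminal value at year 3: TV = D_3×(1+g_2)/(r−g_2) = 3984.01169/0.097 = 41072.28544
P_0 = D_1/(1+r)^1 + D_2/(1+r)^2 + D_3/(1+r)^3 + TV/(1+r)^3
    = 3153.41155 + 3022.49374 + 2897.01115 + 30194.62139 = 39267.53784

£39267.54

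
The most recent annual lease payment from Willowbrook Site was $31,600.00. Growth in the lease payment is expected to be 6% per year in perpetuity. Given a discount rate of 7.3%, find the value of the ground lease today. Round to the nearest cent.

D₁ = D₀ × (1 + g) = $31,600.00 × 1.06 = $33,496.0000
Growing perpetuity: P = D₁ / (r − g) = $33,496.0000 / (0.073 − 0.06) = $2,576,615.38

$2576615.38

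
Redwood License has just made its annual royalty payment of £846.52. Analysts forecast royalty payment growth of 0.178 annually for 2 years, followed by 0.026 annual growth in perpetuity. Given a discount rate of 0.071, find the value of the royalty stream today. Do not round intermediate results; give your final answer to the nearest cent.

£25305.04

D_1 = 997.20056
D_2 = 1174.70226
Terminal value at year 2: TV = D_2×(1+g_2)/(r−g_2) = 1205.24452/0.045 = 26783.21152
P_0 = D_1/(1+r)^1 + D_2/(1+r)^2 + TV/(1+r)^2
    = 931.09296 + 1024.11532 + 23349.82927 = 25305.03755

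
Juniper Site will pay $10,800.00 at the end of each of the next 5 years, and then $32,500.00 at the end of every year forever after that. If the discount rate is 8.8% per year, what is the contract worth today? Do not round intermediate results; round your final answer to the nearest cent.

$284472.91

PV of 5-year annuity: $10,800.00 × [1 − (1+0.088)^−5] / 0.088 = 42227.13813
Perpetuity value at year 5: $32,500.00 / 0.088 = 369318.18182
PV of perpetuity: 369318.18182 / (1+0.088)^5 = 242245.77541
Total PV = 42227.13813 + 242245.77541 = 284472.91354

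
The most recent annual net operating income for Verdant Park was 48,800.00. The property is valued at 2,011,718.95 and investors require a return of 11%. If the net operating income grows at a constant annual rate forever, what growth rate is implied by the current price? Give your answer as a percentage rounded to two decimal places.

P = D₀(1+g)/(r−g) ⇒ P(r−g) = D₀(1+g) ⇒ g(P+D₀) = P·r − D₀
g = (P·r − D₀)/(P + D₀) = (2,011,718.95×0.11 − 48,800.00) / (2,011,718.95 + 48,800.00) = 0.083711

8.37%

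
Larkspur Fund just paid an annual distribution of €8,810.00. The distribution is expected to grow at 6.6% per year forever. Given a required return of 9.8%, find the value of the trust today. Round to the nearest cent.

€293483.13

D₁ = D₀ × (1 + g) = €8,810.00 × 1.066 = €9,391.4600
Growing perpetuity: P = D₁ / (r − g) = €9,391.4600 / (0.098 − 0.066) = €293,483.13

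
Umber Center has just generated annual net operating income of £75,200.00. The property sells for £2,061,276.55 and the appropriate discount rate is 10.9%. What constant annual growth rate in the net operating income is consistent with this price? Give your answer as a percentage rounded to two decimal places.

7.00%

P = D₀(1+g)/(r−g) ⇒ P(r−g) = D₀(1+g) ⇒ g(P+D₀) = P·r − D₀
g = (P·r − D₀)/(P + D₀) = (£2,061,276.55×0.109 − £75,200.00) / (£2,061,276.55 + £75,200.00) = 0.069965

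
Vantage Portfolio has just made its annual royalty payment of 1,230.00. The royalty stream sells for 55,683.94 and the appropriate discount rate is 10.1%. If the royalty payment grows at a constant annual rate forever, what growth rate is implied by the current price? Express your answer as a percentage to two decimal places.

P = D₀(1+g)/(r−g) ⇒ P(r−g) = D₀(1+g) ⇒ g(P+D₀) = P·r − D₀
g = (P·r − D₀)/(P + D₀) = (55,683.94×0.101 − 1,230.00) / (55,683.94 + 1,230.00) = 0.077206

7.72%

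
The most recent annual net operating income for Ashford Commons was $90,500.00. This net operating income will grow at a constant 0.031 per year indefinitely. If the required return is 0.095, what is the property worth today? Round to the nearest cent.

$1457898.44

D₁ = D₀ × (1 + g) = $90,500.00 × 1.031 = $93,305.5000
Growing perpetuity: P = D₁ / (r − g) = $93,305.5000 / (0.095 − 0.031) = $1,457,898.44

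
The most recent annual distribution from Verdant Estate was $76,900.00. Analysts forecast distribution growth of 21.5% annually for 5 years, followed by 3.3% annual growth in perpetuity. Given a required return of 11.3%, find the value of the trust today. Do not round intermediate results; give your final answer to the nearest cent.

D_1 = 93433.50000
D_2 = 113521.70250
D_3 = 137928.86854
D_4 = 167583.57527
D_5 = 203614.04396
Terminal value at year 5: TV = D_5×(1+g_2)/(r−g_2) = 210333.30741/0.08 = 2629166.34259
P_0 = D_1/(1+r)^1 + D_2/(1+r)^2 + D_3/(1+r)^3 + D_4/(1+r)^4 + D_5/(1+r)^5 + TV/(1+r)^5
    = 83947.43935 + 91640.73568 + 100039.07804 + 109207.07980 + 119215.27579 + 1539367.24862 = 2043416.85727

$2043416.86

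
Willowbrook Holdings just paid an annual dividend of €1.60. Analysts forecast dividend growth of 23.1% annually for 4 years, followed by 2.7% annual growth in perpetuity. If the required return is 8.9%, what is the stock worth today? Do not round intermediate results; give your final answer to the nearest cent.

D_1 = 1.96960
D_2 = 2.42458
D_3 = 2.98466
D_4 = 3.67411
Terminal value at year 4: TV = D_4×(1+g_2)/(r−g_2) = 3.77331/0.062 = 60.85986
P_0 = D_1/(1+r)^1 + D_2/(1+r)^2 + D_3/(1+r)^3 + D_4/(1+r)^4 + TV/(1+r)^4
    = 1.80863 + 2.04447 + 2.31106 + 2.61241 + 43.27324 = 52.04980

€52.05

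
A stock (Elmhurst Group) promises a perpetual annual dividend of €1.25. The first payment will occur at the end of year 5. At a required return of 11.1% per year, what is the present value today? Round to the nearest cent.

Value at end of year 4: C / r = €1.25 / 0.111 = €11.2613
Discount to today: PV = €11.2613 / (1 + 0.111)^4 = €11.2613 / 1.523548 = €7.39

€7.39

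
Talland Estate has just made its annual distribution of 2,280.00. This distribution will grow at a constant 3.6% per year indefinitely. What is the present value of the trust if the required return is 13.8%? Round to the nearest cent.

23157.65

D₁ = D₀ × (1 + g) = 2,280.00 × 1.036 = 2,362.0800
Growing perpetuity: P = D₁ / (r − g) = 2,362.0800 / (0.138 − 0.036) = 23,157.65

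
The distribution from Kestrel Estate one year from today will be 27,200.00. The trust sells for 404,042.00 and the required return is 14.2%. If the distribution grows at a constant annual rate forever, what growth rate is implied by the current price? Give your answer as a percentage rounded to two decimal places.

P = D₁/(r−g) ⇒ g = r − D₁/P = 0.142 − 27,200.00/404,042.00 = 0.074680

7.47%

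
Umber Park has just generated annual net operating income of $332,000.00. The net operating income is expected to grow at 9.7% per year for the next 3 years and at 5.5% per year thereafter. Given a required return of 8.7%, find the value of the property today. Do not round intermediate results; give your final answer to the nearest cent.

$12264938.10

D_1 = 364204.00000
D_2 = 399531.78800
D_3 = 438286.37144
Terminal value at year 3: TV = D_3×(1+g_2)/(r−g_2) = 462392.12186/0.032 = 14449753.80828
P_0 = D_1/(1+r)^1 + D_2/(1+r)^2 + D_3/(1+r)^3 + TV/(1+r)^3
    = 335054.27783 + 338136.65389 + 341247.38668 + 11250499.77949 = 12264938.09788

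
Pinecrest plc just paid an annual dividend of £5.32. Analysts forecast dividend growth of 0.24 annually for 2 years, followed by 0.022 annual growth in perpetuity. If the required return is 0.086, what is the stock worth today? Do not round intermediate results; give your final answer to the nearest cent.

£123.77

D_1 = 6.59680
D_2 = 8.18003
Terminal value at year 2: TV = D_2×(1+g_2)/(r−g_2) = 8.35999/0.064 = 130.62489
P_0 = D_1/(1+r)^1 + D_2/(1+r)^2 + TV/(1+r)^2
    = 6.07440 + 6.93578 + 110.75575 = 123.76593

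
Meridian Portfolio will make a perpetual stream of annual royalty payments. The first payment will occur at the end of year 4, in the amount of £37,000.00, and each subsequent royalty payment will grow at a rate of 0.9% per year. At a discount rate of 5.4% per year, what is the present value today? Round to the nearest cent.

Value at end of year 3: C₁ / (r − g) = £37,000.00 / (0.054 − 0.009) = £822,222.2222
Discount to today: PV = £822,222.2222 / (1 + 0.054)^3 = £822,222.2222 / 1.170905 = £702,210.59

£702210.59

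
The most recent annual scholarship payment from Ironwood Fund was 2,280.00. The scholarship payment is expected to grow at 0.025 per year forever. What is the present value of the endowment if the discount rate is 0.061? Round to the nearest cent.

D₁ = D₀ × (1 + g) = 2,280.00 × 1.025 = 2,337.0000
Growing perpetuity: P = D₁ / (r − g) = 2,337.0000 / (0.061 − 0.025) = 64,916.67

64916.67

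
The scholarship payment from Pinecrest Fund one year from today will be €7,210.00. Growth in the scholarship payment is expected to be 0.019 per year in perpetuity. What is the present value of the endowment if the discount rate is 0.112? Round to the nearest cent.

Growing perpetuity: P = D₁ / (r − g) = €7,210.0000 / (0.112 − 0.019) = €77,526.88

€77526.88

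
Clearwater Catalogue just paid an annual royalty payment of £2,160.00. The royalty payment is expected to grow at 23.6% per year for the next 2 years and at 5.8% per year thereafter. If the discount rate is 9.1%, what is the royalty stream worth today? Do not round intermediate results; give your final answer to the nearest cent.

£94101.20

D_1 = 2669.76000
D_2 = 3299.82336
Terminal value at year 2: TV = D_2×(1+g_2)/(r−g_2) = 3491.21311/0.033 = 105794.33681
P_0 = D_1/(1+r)^1 + D_2/(1+r)^2 + TV/(1+r)^2
    = 2447.07608 + 2772.30617 + 88881.81599 = 94101.19823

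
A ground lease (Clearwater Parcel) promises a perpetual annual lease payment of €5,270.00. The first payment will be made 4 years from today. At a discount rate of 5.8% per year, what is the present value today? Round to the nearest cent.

Value at end of year 3: C / r = €5,270.00 / 0.058 = €90,862.0690
Discount to today: PV = €90,862.0690 / (1 + 0.058)^3 = €90,862.0690 / 1.184287 = €76,723.01

€76723.01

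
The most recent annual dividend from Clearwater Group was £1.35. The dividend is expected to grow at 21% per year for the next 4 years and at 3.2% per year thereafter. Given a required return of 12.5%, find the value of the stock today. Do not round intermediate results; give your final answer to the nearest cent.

£26.55

D_1 = 1.63350
D_2 = 1.97653
D_3 = 2.39161
D_4 = 2.89384
Terminal value at year 4: TV = D_4×(1+g_2)/(r−g_2) = 2.98645/0.093 = 32.11234
P_0 = D_1/(1+r)^1 + D_2/(1+r)^2 + D_3/(1+r)^3 + D_4/(1+r)^4 + TV/(1+r)^4
    = 1.45200 + 1.56171 + 1.67970 + 1.80661 + 20.04758 = 26.54760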